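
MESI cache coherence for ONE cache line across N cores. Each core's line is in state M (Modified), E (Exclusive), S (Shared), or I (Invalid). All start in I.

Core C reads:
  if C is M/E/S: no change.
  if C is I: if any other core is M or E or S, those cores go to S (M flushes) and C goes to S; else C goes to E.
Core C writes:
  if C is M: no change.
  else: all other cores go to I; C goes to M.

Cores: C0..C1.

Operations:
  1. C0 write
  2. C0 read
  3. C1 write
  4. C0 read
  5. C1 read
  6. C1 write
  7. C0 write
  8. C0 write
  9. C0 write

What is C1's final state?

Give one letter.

Answer: I

Derivation:
Op 1: C0 write [C0 write: invalidate none -> C0=M] -> [M,I]
Op 2: C0 read [C0 read: already in M, no change] -> [M,I]
Op 3: C1 write [C1 write: invalidate ['C0=M'] -> C1=M] -> [I,M]
Op 4: C0 read [C0 read from I: others=['C1=M'] -> C0=S, others downsized to S] -> [S,S]
Op 5: C1 read [C1 read: already in S, no change] -> [S,S]
Op 6: C1 write [C1 write: invalidate ['C0=S'] -> C1=M] -> [I,M]
Op 7: C0 write [C0 write: invalidate ['C1=M'] -> C0=M] -> [M,I]
Op 8: C0 write [C0 write: already M (modified), no change] -> [M,I]
Op 9: C0 write [C0 write: already M (modified), no change] -> [M,I]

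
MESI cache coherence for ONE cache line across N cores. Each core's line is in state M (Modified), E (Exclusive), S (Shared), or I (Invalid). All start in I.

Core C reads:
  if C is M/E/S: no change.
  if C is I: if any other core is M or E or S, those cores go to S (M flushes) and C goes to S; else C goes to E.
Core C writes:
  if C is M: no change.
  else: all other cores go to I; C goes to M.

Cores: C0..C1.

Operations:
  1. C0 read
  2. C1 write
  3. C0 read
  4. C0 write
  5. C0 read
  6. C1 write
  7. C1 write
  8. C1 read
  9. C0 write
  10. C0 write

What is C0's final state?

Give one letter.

Answer: M

Derivation:
Op 1: C0 read [C0 read from I: no other sharers -> C0=E (exclusive)] -> [E,I]
Op 2: C1 write [C1 write: invalidate ['C0=E'] -> C1=M] -> [I,M]
Op 3: C0 read [C0 read from I: others=['C1=M'] -> C0=S, others downsized to S] -> [S,S]
Op 4: C0 write [C0 write: invalidate ['C1=S'] -> C0=M] -> [M,I]
Op 5: C0 read [C0 read: already in M, no change] -> [M,I]
Op 6: C1 write [C1 write: invalidate ['C0=M'] -> C1=M] -> [I,M]
Op 7: C1 write [C1 write: already M (modified), no change] -> [I,M]
Op 8: C1 read [C1 read: already in M, no change] -> [I,M]
Op 9: C0 write [C0 write: invalidate ['C1=M'] -> C0=M] -> [M,I]
Op 10: C0 write [C0 write: already M (modified), no change] -> [M,I]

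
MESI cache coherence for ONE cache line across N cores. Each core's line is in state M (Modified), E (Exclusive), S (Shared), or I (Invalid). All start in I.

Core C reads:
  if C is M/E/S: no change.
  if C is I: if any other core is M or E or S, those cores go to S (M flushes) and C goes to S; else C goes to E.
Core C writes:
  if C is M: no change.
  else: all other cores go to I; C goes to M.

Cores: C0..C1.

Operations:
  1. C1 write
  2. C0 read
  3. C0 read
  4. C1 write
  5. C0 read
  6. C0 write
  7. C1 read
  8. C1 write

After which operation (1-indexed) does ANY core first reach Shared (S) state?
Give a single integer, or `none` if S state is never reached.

Op 1: C1 write [C1 write: invalidate none -> C1=M] -> [I,M]
Op 2: C0 read [C0 read from I: others=['C1=M'] -> C0=S, others downsized to S] -> [S,S]
  -> First S state at op 2; remaining ops need not be traced.

Answer: 2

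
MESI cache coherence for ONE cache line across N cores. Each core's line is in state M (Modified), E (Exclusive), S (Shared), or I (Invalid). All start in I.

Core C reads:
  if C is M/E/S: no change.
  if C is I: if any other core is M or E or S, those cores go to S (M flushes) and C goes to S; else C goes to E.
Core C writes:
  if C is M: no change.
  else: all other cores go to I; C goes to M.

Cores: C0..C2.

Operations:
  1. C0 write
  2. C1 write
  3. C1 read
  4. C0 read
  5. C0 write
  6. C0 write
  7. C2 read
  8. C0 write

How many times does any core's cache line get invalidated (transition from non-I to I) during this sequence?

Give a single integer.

Op 1: C0 write [C0 write: invalidate none -> C0=M] -> [M,I,I] (invalidations this op: 0; running total: 0)
Op 2: C1 write [C1 write: invalidate ['C0=M'] -> C1=M] -> [I,M,I] (invalidations this op: 1; running total: 1)
Op 3: C1 read [C1 read: already in M, no change] -> [I,M,I] (invalidations this op: 0; running total: 1)
Op 4: C0 read [C0 read from I: others=['C1=M'] -> C0=S, others downsized to S] -> [S,S,I] (invalidations this op: 0; running total: 1)
Op 5: C0 write [C0 write: invalidate ['C1=S'] -> C0=M] -> [M,I,I] (invalidations this op: 1; running total: 2)
Op 6: C0 write [C0 write: already M (modified), no change] -> [M,I,I] (invalidations this op: 0; running total: 2)
Op 7: C2 read [C2 read from I: others=['C0=M'] -> C2=S, others downsized to S] -> [S,I,S] (invalidations this op: 0; running total: 2)
Op 8: C0 write [C0 write: invalidate ['C2=S'] -> C0=M] -> [M,I,I] (invalidations this op: 1; running total: 3)

Answer: 3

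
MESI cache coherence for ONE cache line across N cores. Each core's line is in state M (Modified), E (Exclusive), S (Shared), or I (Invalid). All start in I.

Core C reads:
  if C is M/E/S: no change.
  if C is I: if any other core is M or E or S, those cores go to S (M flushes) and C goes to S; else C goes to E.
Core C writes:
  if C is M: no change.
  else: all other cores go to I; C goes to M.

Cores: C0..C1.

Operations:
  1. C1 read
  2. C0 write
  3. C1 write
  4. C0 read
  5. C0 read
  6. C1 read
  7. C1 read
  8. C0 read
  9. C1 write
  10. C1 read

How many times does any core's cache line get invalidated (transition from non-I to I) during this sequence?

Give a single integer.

Op 1: C1 read [C1 read from I: no other sharers -> C1=E (exclusive)] -> [I,E] (invalidations this op: 0; running total: 0)
Op 2: C0 write [C0 write: invalidate ['C1=E'] -> C0=M] -> [M,I] (invalidations this op: 1; running total: 1)
Op 3: C1 write [C1 write: invalidate ['C0=M'] -> C1=M] -> [I,M] (invalidations this op: 1; running total: 2)
Op 4: C0 read [C0 read from I: others=['C1=M'] -> C0=S, others downsized to S] -> [S,S] (invalidations this op: 0; running total: 2)
Op 5: C0 read [C0 read: already in S, no change] -> [S,S] (invalidations this op: 0; running total: 2)
Op 6: C1 read [C1 read: already in S, no change] -> [S,S] (invalidations this op: 0; running total: 2)
Op 7: C1 read [C1 read: already in S, no change] -> [S,S] (invalidations this op: 0; running total: 2)
Op 8: C0 read [C0 read: already in S, no change] -> [S,S] (invalidations this op: 0; running total: 2)
Op 9: C1 write [C1 write: invalidate ['C0=S'] -> C1=M] -> [I,M] (invalidations this op: 1; running total: 3)
Op 10: C1 read [C1 read: already in M, no change] -> [I,M] (invalidations this op: 0; running total: 3)

Answer: 3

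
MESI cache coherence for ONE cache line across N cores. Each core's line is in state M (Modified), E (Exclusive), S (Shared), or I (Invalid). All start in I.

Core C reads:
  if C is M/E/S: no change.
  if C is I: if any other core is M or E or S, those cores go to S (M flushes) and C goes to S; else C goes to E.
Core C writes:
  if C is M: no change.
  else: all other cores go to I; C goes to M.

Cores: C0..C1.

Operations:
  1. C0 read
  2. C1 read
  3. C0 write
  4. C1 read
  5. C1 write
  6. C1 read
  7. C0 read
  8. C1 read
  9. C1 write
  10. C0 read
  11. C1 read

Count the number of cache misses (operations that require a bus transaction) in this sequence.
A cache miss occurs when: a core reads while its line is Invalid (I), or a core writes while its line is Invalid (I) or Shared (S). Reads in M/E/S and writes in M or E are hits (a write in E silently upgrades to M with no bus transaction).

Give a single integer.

Op 1: C0 read [C0 read from I: no other sharers -> C0=E (exclusive)] -> [E,I] [MISS #1: read from I]
Op 2: C1 read [C1 read from I: others=['C0=E'] -> C1=S, others downsized to S] -> [S,S] [MISS #2: read from I]
Op 3: C0 write [C0 write: invalidate ['C1=S'] -> C0=M] -> [M,I] [MISS #3: write from S]
Op 4: C1 read [C1 read from I: others=['C0=M'] -> C1=S, others downsized to S] -> [S,S] [MISS #4: read from I]
Op 5: C1 write [C1 write: invalidate ['C0=S'] -> C1=M] -> [I,M] [MISS #5: write from S]
Op 6: C1 read [C1 read: already in M, no change] -> [I,M] [hit: read from M]
Op 7: C0 read [C0 read from I: others=['C1=M'] -> C0=S, others downsized to S] -> [S,S] [MISS #6: read from I]
Op 8: C1 read [C1 read: already in S, no change] -> [S,S] [hit: read from S]
Op 9: C1 write [C1 write: invalidate ['C0=S'] -> C1=M] -> [I,M] [MISS #7: write from S]
Op 10: C0 read [C0 read from I: others=['C1=M'] -> C0=S, others downsized to S] -> [S,S] [MISS #8: read from I]
Op 11: C1 read [C1 read: already in S, no change] -> [S,S] [hit: read from S]

Answer: 8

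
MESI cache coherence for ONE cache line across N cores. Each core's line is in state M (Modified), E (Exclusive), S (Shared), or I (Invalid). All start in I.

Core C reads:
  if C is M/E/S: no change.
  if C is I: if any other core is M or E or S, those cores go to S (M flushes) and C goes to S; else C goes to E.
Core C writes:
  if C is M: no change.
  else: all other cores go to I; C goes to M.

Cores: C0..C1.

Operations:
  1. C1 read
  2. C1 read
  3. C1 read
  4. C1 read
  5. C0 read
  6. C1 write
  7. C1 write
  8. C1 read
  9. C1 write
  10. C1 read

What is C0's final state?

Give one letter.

Answer: I

Derivation:
Op 1: C1 read [C1 read from I: no other sharers -> C1=E (exclusive)] -> [I,E]
Op 2: C1 read [C1 read: already in E, no change] -> [I,E]
Op 3: C1 read [C1 read: already in E, no change] -> [I,E]
Op 4: C1 read [C1 read: already in E, no change] -> [I,E]
Op 5: C0 read [C0 read from I: others=['C1=E'] -> C0=S, others downsized to S] -> [S,S]
Op 6: C1 write [C1 write: invalidate ['C0=S'] -> C1=M] -> [I,M]
Op 7: C1 write [C1 write: already M (modified), no change] -> [I,M]
Op 8: C1 read [C1 read: already in M, no change] -> [I,M]
Op 9: C1 write [C1 write: already M (modified), no change] -> [I,M]
Op 10: C1 read [C1 read: already in M, no change] -> [I,M]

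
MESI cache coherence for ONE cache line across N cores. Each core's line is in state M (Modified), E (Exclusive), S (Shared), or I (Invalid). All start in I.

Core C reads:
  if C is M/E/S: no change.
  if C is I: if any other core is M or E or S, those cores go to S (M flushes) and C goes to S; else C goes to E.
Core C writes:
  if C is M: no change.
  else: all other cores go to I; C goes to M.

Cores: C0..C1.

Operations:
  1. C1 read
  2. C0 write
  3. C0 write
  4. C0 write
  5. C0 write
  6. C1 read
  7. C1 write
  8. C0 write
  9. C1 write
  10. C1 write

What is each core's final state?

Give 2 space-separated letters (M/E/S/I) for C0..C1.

Op 1: C1 read [C1 read from I: no other sharers -> C1=E (exclusive)] -> [I,E]
Op 2: C0 write [C0 write: invalidate ['C1=E'] -> C0=M] -> [M,I]
Op 3: C0 write [C0 write: already M (modified), no change] -> [M,I]
Op 4: C0 write [C0 write: already M (modified), no change] -> [M,I]
Op 5: C0 write [C0 write: already M (modified), no change] -> [M,I]
Op 6: C1 read [C1 read from I: others=['C0=M'] -> C1=S, others downsized to S] -> [S,S]
Op 7: C1 write [C1 write: invalidate ['C0=S'] -> C1=M] -> [I,M]
Op 8: C0 write [C0 write: invalidate ['C1=M'] -> C0=M] -> [M,I]
Op 9: C1 write [C1 write: invalidate ['C0=M'] -> C1=M] -> [I,M]
Op 10: C1 write [C1 write: already M (modified), no change] -> [I,M]

Answer: I M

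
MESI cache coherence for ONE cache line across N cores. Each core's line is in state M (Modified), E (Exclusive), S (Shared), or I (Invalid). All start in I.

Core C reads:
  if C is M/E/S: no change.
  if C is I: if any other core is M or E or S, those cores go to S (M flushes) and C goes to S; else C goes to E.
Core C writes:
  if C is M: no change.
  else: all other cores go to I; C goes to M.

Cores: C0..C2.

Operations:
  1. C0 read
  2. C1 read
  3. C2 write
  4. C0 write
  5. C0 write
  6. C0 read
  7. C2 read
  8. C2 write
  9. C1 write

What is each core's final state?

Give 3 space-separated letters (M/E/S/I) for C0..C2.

Op 1: C0 read [C0 read from I: no other sharers -> C0=E (exclusive)] -> [E,I,I]
Op 2: C1 read [C1 read from I: others=['C0=E'] -> C1=S, others downsized to S] -> [S,S,I]
Op 3: C2 write [C2 write: invalidate ['C0=S', 'C1=S'] -> C2=M] -> [I,I,M]
Op 4: C0 write [C0 write: invalidate ['C2=M'] -> C0=M] -> [M,I,I]
Op 5: C0 write [C0 write: already M (modified), no change] -> [M,I,I]
Op 6: C0 read [C0 read: already in M, no change] -> [M,I,I]
Op 7: C2 read [C2 read from I: others=['C0=M'] -> C2=S, others downsized to S] -> [S,I,S]
Op 8: C2 write [C2 write: invalidate ['C0=S'] -> C2=M] -> [I,I,M]
Op 9: C1 write [C1 write: invalidate ['C2=M'] -> C1=M] -> [I,M,I]

Answer: I M I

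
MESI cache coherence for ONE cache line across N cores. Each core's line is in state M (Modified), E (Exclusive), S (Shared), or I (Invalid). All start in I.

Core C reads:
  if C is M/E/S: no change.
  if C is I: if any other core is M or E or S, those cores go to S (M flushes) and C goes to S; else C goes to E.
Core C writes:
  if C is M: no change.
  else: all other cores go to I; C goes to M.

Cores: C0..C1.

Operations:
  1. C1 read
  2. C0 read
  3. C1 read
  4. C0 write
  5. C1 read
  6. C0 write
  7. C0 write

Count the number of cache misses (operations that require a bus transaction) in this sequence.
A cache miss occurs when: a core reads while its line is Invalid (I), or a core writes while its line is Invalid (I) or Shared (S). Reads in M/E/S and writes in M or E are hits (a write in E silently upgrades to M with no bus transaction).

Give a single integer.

Op 1: C1 read [C1 read from I: no other sharers -> C1=E (exclusive)] -> [I,E] [MISS #1: read from I]
Op 2: C0 read [C0 read from I: others=['C1=E'] -> C0=S, others downsized to S] -> [S,S] [MISS #2: read from I]
Op 3: C1 read [C1 read: already in S, no change] -> [S,S] [hit: read from S]
Op 4: C0 write [C0 write: invalidate ['C1=S'] -> C0=M] -> [M,I] [MISS #3: write from S]
Op 5: C1 read [C1 read from I: others=['C0=M'] -> C1=S, others downsized to S] -> [S,S] [MISS #4: read from I]
Op 6: C0 write [C0 write: invalidate ['C1=S'] -> C0=M] -> [M,I] [MISS #5: write from S]
Op 7: C0 write [C0 write: already M (modified), no change] -> [M,I] [hit: write from M]

Answer: 5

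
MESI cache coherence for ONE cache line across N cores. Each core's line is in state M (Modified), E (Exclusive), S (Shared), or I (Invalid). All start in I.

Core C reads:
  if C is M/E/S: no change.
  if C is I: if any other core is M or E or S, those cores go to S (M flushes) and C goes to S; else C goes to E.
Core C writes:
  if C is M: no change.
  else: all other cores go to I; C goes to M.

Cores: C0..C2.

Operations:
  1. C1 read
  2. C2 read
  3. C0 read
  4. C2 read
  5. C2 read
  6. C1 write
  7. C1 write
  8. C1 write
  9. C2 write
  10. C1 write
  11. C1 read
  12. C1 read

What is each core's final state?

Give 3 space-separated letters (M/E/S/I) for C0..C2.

Op 1: C1 read [C1 read from I: no other sharers -> C1=E (exclusive)] -> [I,E,I]
Op 2: C2 read [C2 read from I: others=['C1=E'] -> C2=S, others downsized to S] -> [I,S,S]
Op 3: C0 read [C0 read from I: others=['C1=S', 'C2=S'] -> C0=S, others downsized to S] -> [S,S,S]
Op 4: C2 read [C2 read: already in S, no change] -> [S,S,S]
Op 5: C2 read [C2 read: already in S, no change] -> [S,S,S]
Op 6: C1 write [C1 write: invalidate ['C0=S', 'C2=S'] -> C1=M] -> [I,M,I]
Op 7: C1 write [C1 write: already M (modified), no change] -> [I,M,I]
Op 8: C1 write [C1 write: already M (modified), no change] -> [I,M,I]
Op 9: C2 write [C2 write: invalidate ['C1=M'] -> C2=M] -> [I,I,M]
Op 10: C1 write [C1 write: invalidate ['C2=M'] -> C1=M] -> [I,M,I]
Op 11: C1 read [C1 read: already in M, no change] -> [I,M,I]
Op 12: C1 read [C1 read: already in M, no change] -> [I,M,I]

Answer: I M I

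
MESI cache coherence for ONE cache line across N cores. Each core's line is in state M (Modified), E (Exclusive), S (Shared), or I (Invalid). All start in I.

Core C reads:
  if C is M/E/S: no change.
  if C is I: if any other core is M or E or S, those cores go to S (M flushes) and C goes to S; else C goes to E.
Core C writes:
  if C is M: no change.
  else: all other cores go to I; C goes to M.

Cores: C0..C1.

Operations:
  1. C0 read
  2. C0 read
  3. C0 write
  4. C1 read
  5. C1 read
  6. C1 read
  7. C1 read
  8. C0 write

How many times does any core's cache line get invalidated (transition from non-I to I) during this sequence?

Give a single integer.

Op 1: C0 read [C0 read from I: no other sharers -> C0=E (exclusive)] -> [E,I] (invalidations this op: 0; running total: 0)
Op 2: C0 read [C0 read: already in E, no change] -> [E,I] (invalidations this op: 0; running total: 0)
Op 3: C0 write [C0 write: invalidate none -> C0=M] -> [M,I] (invalidations this op: 0; running total: 0)
Op 4: C1 read [C1 read from I: others=['C0=M'] -> C1=S, others downsized to S] -> [S,S] (invalidations this op: 0; running total: 0)
Op 5: C1 read [C1 read: already in S, no change] -> [S,S] (invalidations this op: 0; running total: 0)
Op 6: C1 read [C1 read: already in S, no change] -> [S,S] (invalidations this op: 0; running total: 0)
Op 7: C1 read [C1 read: already in S, no change] -> [S,S] (invalidations this op: 0; running total: 0)
Op 8: C0 write [C0 write: invalidate ['C1=S'] -> C0=M] -> [M,I] (invalidations this op: 1; running total: 1)

Answer: 1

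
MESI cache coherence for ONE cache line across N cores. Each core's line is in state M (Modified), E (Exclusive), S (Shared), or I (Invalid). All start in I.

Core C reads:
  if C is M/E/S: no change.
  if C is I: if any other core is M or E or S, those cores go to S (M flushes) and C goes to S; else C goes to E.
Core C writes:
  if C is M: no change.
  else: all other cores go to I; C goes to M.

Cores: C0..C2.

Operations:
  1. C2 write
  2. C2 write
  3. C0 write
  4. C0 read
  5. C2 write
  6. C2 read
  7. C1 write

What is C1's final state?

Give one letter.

Answer: M

Derivation:
Op 1: C2 write [C2 write: invalidate none -> C2=M] -> [I,I,M]
Op 2: C2 write [C2 write: already M (modified), no change] -> [I,I,M]
Op 3: C0 write [C0 write: invalidate ['C2=M'] -> C0=M] -> [M,I,I]
Op 4: C0 read [C0 read: already in M, no change] -> [M,I,I]
Op 5: C2 write [C2 write: invalidate ['C0=M'] -> C2=M] -> [I,I,M]
Op 6: C2 read [C2 read: already in M, no change] -> [I,I,M]
Op 7: C1 write [C1 write: invalidate ['C2=M'] -> C1=M] -> [I,M,I]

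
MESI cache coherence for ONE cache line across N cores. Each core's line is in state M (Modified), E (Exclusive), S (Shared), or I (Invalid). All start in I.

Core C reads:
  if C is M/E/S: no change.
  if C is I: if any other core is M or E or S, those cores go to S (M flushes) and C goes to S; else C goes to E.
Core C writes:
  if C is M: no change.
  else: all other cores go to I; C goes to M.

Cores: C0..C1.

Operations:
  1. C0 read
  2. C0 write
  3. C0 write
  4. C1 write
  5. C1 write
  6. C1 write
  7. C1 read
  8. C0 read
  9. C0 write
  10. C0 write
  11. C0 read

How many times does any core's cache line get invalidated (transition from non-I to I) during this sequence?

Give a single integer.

Op 1: C0 read [C0 read from I: no other sharers -> C0=E (exclusive)] -> [E,I] (invalidations this op: 0; running total: 0)
Op 2: C0 write [C0 write: invalidate none -> C0=M] -> [M,I] (invalidations this op: 0; running total: 0)
Op 3: C0 write [C0 write: already M (modified), no change] -> [M,I] (invalidations this op: 0; running total: 0)
Op 4: C1 write [C1 write: invalidate ['C0=M'] -> C1=M] -> [I,M] (invalidations this op: 1; running total: 1)
Op 5: C1 write [C1 write: already M (modified), no change] -> [I,M] (invalidations this op: 0; running total: 1)
Op 6: C1 write [C1 write: already M (modified), no change] -> [I,M] (invalidations this op: 0; running total: 1)
Op 7: C1 read [C1 read: already in M, no change] -> [I,M] (invalidations this op: 0; running total: 1)
Op 8: C0 read [C0 read from I: others=['C1=M'] -> C0=S, others downsized to S] -> [S,S] (invalidations this op: 0; running total: 1)
Op 9: C0 write [C0 write: invalidate ['C1=S'] -> C0=M] -> [M,I] (invalidations this op: 1; running total: 2)
Op 10: C0 write [C0 write: already M (modified), no change] -> [M,I] (invalidations this op: 0; running total: 2)
Op 11: C0 read [C0 read: already in M, no change] -> [M,I] (invalidations this op: 0; running total: 2)

Answer: 2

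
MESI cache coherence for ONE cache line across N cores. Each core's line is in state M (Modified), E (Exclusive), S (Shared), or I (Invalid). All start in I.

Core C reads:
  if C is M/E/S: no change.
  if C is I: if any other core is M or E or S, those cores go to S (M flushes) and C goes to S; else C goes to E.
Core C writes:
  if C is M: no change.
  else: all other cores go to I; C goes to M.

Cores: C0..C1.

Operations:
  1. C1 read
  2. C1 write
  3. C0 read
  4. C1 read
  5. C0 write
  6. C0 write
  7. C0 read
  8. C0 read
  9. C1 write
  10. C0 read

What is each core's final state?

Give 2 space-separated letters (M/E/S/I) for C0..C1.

Answer: S S

Derivation:
Op 1: C1 read [C1 read from I: no other sharers -> C1=E (exclusive)] -> [I,E]
Op 2: C1 write [C1 write: invalidate none -> C1=M] -> [I,M]
Op 3: C0 read [C0 read from I: others=['C1=M'] -> C0=S, others downsized to S] -> [S,S]
Op 4: C1 read [C1 read: already in S, no change] -> [S,S]
Op 5: C0 write [C0 write: invalidate ['C1=S'] -> C0=M] -> [M,I]
Op 6: C0 write [C0 write: already M (modified), no change] -> [M,I]
Op 7: C0 read [C0 read: already in M, no change] -> [M,I]
Op 8: C0 read [C0 read: already in M, no change] -> [M,I]
Op 9: C1 write [C1 write: invalidate ['C0=M'] -> C1=M] -> [I,M]
Op 10: C0 read [C0 read from I: others=['C1=M'] -> C0=S, others downsized to S] -> [S,S]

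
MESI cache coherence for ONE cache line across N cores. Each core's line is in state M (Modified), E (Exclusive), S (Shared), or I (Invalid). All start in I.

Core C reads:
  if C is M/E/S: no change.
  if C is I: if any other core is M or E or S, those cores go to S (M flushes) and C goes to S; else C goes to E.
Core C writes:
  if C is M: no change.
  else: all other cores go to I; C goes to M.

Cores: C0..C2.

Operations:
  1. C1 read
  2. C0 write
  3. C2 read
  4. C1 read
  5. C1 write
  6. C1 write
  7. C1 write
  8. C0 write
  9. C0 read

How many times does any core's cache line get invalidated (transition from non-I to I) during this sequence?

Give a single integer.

Op 1: C1 read [C1 read from I: no other sharers -> C1=E (exclusive)] -> [I,E,I] (invalidations this op: 0; running total: 0)
Op 2: C0 write [C0 write: invalidate ['C1=E'] -> C0=M] -> [M,I,I] (invalidations this op: 1; running total: 1)
Op 3: C2 read [C2 read from I: others=['C0=M'] -> C2=S, others downsized to S] -> [S,I,S] (invalidations this op: 0; running total: 1)
Op 4: C1 read [C1 read from I: others=['C0=S', 'C2=S'] -> C1=S, others downsized to S] -> [S,S,S] (invalidations this op: 0; running total: 1)
Op 5: C1 write [C1 write: invalidate ['C0=S', 'C2=S'] -> C1=M] -> [I,M,I] (invalidations this op: 2; running total: 3)
Op 6: C1 write [C1 write: already M (modified), no change] -> [I,M,I] (invalidations this op: 0; running total: 3)
Op 7: C1 write [C1 write: already M (modified), no change] -> [I,M,I] (invalidations this op: 0; running total: 3)
Op 8: C0 write [C0 write: invalidate ['C1=M'] -> C0=M] -> [M,I,I] (invalidations this op: 1; running total: 4)
Op 9: C0 read [C0 read: already in M, no change] -> [M,I,I] (invalidations this op: 0; running total: 4)

Answer: 4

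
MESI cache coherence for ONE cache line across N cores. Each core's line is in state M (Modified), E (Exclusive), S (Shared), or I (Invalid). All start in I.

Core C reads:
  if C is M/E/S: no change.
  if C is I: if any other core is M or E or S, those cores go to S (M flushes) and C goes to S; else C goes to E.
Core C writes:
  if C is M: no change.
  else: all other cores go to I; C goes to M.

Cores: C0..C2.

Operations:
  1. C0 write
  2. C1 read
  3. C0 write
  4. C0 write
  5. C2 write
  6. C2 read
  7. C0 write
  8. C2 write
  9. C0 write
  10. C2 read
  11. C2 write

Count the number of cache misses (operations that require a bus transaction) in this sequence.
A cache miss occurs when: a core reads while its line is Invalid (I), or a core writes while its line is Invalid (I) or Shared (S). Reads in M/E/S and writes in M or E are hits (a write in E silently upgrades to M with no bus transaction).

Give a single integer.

Answer: 9

Derivation:
Op 1: C0 write [C0 write: invalidate none -> C0=M] -> [M,I,I] [MISS #1: write from I]
Op 2: C1 read [C1 read from I: others=['C0=M'] -> C1=S, others downsized to S] -> [S,S,I] [MISS #2: read from I]
Op 3: C0 write [C0 write: invalidate ['C1=S'] -> C0=M] -> [M,I,I] [MISS #3: write from S]
Op 4: C0 write [C0 write: already M (modified), no change] -> [M,I,I] [hit: write from M]
Op 5: C2 write [C2 write: invalidate ['C0=M'] -> C2=M] -> [I,I,M] [MISS #4: write from I]
Op 6: C2 read [C2 read: already in M, no change] -> [I,I,M] [hit: read from M]
Op 7: C0 write [C0 write: invalidate ['C2=M'] -> C0=M] -> [M,I,I] [MISS #5: write from I]
Op 8: C2 write [C2 write: invalidate ['C0=M'] -> C2=M] -> [I,I,M] [MISS #6: write from I]
Op 9: C0 write [C0 write: invalidate ['C2=M'] -> C0=M] -> [M,I,I] [MISS #7: write from I]
Op 10: C2 read [C2 read from I: others=['C0=M'] -> C2=S, others downsized to S] -> [S,I,S] [MISS #8: read from I]
Op 11: C2 write [C2 write: invalidate ['C0=S'] -> C2=M] -> [I,I,M] [MISS #9: write from S]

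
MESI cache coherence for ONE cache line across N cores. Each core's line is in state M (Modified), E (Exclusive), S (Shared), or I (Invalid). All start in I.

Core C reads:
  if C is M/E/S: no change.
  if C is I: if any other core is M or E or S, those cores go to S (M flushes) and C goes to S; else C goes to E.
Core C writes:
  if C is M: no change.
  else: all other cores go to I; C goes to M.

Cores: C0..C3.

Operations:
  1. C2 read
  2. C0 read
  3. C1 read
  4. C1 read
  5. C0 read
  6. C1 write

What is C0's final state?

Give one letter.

Op 1: C2 read [C2 read from I: no other sharers -> C2=E (exclusive)] -> [I,I,E,I]
Op 2: C0 read [C0 read from I: others=['C2=E'] -> C0=S, others downsized to S] -> [S,I,S,I]
Op 3: C1 read [C1 read from I: others=['C0=S', 'C2=S'] -> C1=S, others downsized to S] -> [S,S,S,I]
Op 4: C1 read [C1 read: already in S, no change] -> [S,S,S,I]
Op 5: C0 read [C0 read: already in S, no change] -> [S,S,S,I]
Op 6: C1 write [C1 write: invalidate ['C0=S', 'C2=S'] -> C1=M] -> [I,M,I,I]

Answer: I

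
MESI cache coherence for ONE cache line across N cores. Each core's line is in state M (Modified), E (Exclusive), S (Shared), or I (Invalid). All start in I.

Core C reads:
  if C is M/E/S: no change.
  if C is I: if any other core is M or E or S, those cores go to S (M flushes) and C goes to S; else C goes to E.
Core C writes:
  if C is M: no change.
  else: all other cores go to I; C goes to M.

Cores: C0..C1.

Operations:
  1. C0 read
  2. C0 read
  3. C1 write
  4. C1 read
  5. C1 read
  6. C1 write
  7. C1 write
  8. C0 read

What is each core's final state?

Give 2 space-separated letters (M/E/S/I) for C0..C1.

Op 1: C0 read [C0 read from I: no other sharers -> C0=E (exclusive)] -> [E,I]
Op 2: C0 read [C0 read: already in E, no change] -> [E,I]
Op 3: C1 write [C1 write: invalidate ['C0=E'] -> C1=M] -> [I,M]
Op 4: C1 read [C1 read: already in M, no change] -> [I,M]
Op 5: C1 read [C1 read: already in M, no change] -> [I,M]
Op 6: C1 write [C1 write: already M (modified), no change] -> [I,M]
Op 7: C1 write [C1 write: already M (modified), no change] -> [I,M]
Op 8: C0 read [C0 read from I: others=['C1=M'] -> C0=S, others downsized to S] -> [S,S]

Answer: S S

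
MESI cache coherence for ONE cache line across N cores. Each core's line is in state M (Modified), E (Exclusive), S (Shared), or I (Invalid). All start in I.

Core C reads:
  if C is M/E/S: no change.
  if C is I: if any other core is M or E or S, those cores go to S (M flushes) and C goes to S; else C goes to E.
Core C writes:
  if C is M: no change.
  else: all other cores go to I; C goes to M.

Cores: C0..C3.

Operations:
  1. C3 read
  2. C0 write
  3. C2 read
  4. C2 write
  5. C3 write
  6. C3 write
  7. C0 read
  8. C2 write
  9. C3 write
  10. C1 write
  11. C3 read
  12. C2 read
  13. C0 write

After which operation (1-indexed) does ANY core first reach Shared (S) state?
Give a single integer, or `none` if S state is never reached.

Answer: 3

Derivation:
Op 1: C3 read [C3 read from I: no other sharers -> C3=E (exclusive)] -> [I,I,I,E]
Op 2: C0 write [C0 write: invalidate ['C3=E'] -> C0=M] -> [M,I,I,I]
Op 3: C2 read [C2 read from I: others=['C0=M'] -> C2=S, others downsized to S] -> [S,I,S,I]
  -> First S state at op 3; remaining ops need not be traced.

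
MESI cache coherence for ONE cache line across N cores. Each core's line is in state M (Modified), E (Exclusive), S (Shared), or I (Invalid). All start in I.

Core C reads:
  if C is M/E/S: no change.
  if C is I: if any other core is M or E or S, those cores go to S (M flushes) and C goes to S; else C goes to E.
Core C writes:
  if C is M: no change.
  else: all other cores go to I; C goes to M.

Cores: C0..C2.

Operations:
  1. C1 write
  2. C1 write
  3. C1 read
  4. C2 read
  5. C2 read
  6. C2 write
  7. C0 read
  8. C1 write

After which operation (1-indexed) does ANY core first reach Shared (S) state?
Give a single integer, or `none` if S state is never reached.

Answer: 4

Derivation:
Op 1: C1 write [C1 write: invalidate none -> C1=M] -> [I,M,I]
Op 2: C1 write [C1 write: already M (modified), no change] -> [I,M,I]
Op 3: C1 read [C1 read: already in M, no change] -> [I,M,I]
Op 4: C2 read [C2 read from I: others=['C1=M'] -> C2=S, others downsized to S] -> [I,S,S]
  -> First S state at op 4; remaining ops need not be traced.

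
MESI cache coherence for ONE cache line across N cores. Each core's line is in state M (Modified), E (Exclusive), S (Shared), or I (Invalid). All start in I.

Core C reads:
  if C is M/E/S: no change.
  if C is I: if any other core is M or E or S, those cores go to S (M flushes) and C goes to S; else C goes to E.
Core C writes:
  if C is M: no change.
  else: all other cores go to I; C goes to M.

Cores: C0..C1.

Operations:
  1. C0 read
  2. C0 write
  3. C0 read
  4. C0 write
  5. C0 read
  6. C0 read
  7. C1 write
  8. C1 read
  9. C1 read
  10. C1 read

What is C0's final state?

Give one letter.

Op 1: C0 read [C0 read from I: no other sharers -> C0=E (exclusive)] -> [E,I]
Op 2: C0 write [C0 write: invalidate none -> C0=M] -> [M,I]
Op 3: C0 read [C0 read: already in M, no change] -> [M,I]
Op 4: C0 write [C0 write: already M (modified), no change] -> [M,I]
Op 5: C0 read [C0 read: already in M, no change] -> [M,I]
Op 6: C0 read [C0 read: already in M, no change] -> [M,I]
Op 7: C1 write [C1 write: invalidate ['C0=M'] -> C1=M] -> [I,M]
Op 8: C1 read [C1 read: already in M, no change] -> [I,M]
Op 9: C1 read [C1 read: already in M, no change] -> [I,M]
Op 10: C1 read [C1 read: already in M, no change] -> [I,M]

Answer: I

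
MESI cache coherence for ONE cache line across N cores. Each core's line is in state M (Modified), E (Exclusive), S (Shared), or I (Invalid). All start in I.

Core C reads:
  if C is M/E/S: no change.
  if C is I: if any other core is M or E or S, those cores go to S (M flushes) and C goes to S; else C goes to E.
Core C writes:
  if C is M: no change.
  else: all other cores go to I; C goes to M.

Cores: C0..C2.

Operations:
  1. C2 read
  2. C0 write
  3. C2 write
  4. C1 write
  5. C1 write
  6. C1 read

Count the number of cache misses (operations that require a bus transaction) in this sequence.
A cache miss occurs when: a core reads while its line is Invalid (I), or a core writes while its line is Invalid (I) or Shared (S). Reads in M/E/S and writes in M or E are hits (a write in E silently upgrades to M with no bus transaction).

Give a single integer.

Op 1: C2 read [C2 read from I: no other sharers -> C2=E (exclusive)] -> [I,I,E] [MISS #1: read from I]
Op 2: C0 write [C0 write: invalidate ['C2=E'] -> C0=M] -> [M,I,I] [MISS #2: write from I]
Op 3: C2 write [C2 write: invalidate ['C0=M'] -> C2=M] -> [I,I,M] [MISS #3: write from I]
Op 4: C1 write [C1 write: invalidate ['C2=M'] -> C1=M] -> [I,M,I] [MISS #4: write from I]
Op 5: C1 write [C1 write: already M (modified), no change] -> [I,M,I] [hit: write from M]
Op 6: C1 read [C1 read: already in M, no change] -> [I,M,I] [hit: read from M]

Answer: 4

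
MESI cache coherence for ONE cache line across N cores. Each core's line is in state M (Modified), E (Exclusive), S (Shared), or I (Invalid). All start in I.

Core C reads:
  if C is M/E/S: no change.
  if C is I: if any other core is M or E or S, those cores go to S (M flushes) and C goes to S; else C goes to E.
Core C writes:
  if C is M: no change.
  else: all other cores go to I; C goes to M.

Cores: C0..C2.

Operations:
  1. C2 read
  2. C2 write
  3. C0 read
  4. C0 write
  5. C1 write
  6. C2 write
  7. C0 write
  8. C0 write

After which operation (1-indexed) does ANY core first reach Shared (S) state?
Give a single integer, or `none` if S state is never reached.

Op 1: C2 read [C2 read from I: no other sharers -> C2=E (exclusive)] -> [I,I,E]
Op 2: C2 write [C2 write: invalidate none -> C2=M] -> [I,I,M]
Op 3: C0 read [C0 read from I: others=['C2=M'] -> C0=S, others downsized to S] -> [S,I,S]
  -> First S state at op 3; remaining ops need not be traced.

Answer: 3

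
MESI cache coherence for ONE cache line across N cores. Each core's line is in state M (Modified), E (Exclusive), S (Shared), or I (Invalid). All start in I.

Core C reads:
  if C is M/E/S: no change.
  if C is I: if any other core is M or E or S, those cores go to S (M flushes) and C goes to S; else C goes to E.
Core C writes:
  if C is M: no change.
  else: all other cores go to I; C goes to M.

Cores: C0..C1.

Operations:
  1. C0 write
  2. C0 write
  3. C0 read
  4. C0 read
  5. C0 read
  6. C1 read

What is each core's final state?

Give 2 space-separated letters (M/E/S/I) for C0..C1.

Op 1: C0 write [C0 write: invalidate none -> C0=M] -> [M,I]
Op 2: C0 write [C0 write: already M (modified), no change] -> [M,I]
Op 3: C0 read [C0 read: already in M, no change] -> [M,I]
Op 4: C0 read [C0 read: already in M, no change] -> [M,I]
Op 5: C0 read [C0 read: already in M, no change] -> [M,I]
Op 6: C1 read [C1 read from I: others=['C0=M'] -> C1=S, others downsized to S] -> [S,S]

Answer: S S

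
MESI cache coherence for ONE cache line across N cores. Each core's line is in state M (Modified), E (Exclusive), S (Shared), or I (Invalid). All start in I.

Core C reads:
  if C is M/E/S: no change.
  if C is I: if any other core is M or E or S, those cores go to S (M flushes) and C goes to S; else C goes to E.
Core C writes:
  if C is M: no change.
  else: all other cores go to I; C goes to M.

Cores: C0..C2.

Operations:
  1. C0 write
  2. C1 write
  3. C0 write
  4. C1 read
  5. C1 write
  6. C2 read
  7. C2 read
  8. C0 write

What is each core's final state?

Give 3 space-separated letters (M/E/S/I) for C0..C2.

Op 1: C0 write [C0 write: invalidate none -> C0=M] -> [M,I,I]
Op 2: C1 write [C1 write: invalidate ['C0=M'] -> C1=M] -> [I,M,I]
Op 3: C0 write [C0 write: invalidate ['C1=M'] -> C0=M] -> [M,I,I]
Op 4: C1 read [C1 read from I: others=['C0=M'] -> C1=S, others downsized to S] -> [S,S,I]
Op 5: C1 write [C1 write: invalidate ['C0=S'] -> C1=M] -> [I,M,I]
Op 6: C2 read [C2 read from I: others=['C1=M'] -> C2=S, others downsized to S] -> [I,S,S]
Op 7: C2 read [C2 read: already in S, no change] -> [I,S,S]
Op 8: C0 write [C0 write: invalidate ['C1=S', 'C2=S'] -> C0=M] -> [M,I,I]

Answer: M I I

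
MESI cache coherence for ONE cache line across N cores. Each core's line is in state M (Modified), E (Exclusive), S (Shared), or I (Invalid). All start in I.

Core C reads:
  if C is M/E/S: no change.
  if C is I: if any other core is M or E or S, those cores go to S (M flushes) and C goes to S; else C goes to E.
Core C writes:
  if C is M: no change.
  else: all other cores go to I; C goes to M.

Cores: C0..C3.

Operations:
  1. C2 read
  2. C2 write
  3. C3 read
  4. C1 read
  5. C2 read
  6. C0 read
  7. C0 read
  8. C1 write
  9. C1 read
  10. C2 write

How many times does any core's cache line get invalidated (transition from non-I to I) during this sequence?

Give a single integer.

Answer: 4

Derivation:
Op 1: C2 read [C2 read from I: no other sharers -> C2=E (exclusive)] -> [I,I,E,I] (invalidations this op: 0; running total: 0)
Op 2: C2 write [C2 write: invalidate none -> C2=M] -> [I,I,M,I] (invalidations this op: 0; running total: 0)
Op 3: C3 read [C3 read from I: others=['C2=M'] -> C3=S, others downsized to S] -> [I,I,S,S] (invalidations this op: 0; running total: 0)
Op 4: C1 read [C1 read from I: others=['C2=S', 'C3=S'] -> C1=S, others downsized to S] -> [I,S,S,S] (invalidations this op: 0; running total: 0)
Op 5: C2 read [C2 read: already in S, no change] -> [I,S,S,S] (invalidations this op: 0; running total: 0)
Op 6: C0 read [C0 read from I: others=['C1=S', 'C2=S', 'C3=S'] -> C0=S, others downsized to S] -> [S,S,S,S] (invalidations this op: 0; running total: 0)
Op 7: C0 read [C0 read: already in S, no change] -> [S,S,S,S] (invalidations this op: 0; running total: 0)
Op 8: C1 write [C1 write: invalidate ['C0=S', 'C2=S', 'C3=S'] -> C1=M] -> [I,M,I,I] (invalidations this op: 3; running total: 3)
Op 9: C1 read [C1 read: already in M, no change] -> [I,M,I,I] (invalidations this op: 0; running total: 3)
Op 10: C2 write [C2 write: invalidate ['C1=M'] -> C2=M] -> [I,I,M,I] (invalidations this op: 1; running total: 4)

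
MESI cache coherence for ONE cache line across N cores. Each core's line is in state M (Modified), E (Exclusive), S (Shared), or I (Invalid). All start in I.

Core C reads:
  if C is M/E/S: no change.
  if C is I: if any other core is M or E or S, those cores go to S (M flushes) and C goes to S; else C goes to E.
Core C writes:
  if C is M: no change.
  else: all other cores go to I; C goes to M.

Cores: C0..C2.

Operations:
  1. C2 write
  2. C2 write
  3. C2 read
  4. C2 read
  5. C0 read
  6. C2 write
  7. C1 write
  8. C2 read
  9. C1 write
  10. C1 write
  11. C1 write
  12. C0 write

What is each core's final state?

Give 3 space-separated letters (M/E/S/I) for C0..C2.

Answer: M I I

Derivation:
Op 1: C2 write [C2 write: invalidate none -> C2=M] -> [I,I,M]
Op 2: C2 write [C2 write: already M (modified), no change] -> [I,I,M]
Op 3: C2 read [C2 read: already in M, no change] -> [I,I,M]
Op 4: C2 read [C2 read: already in M, no change] -> [I,I,M]
Op 5: C0 read [C0 read from I: others=['C2=M'] -> C0=S, others downsized to S] -> [S,I,S]
Op 6: C2 write [C2 write: invalidate ['C0=S'] -> C2=M] -> [I,I,M]
Op 7: C1 write [C1 write: invalidate ['C2=M'] -> C1=M] -> [I,M,I]
Op 8: C2 read [C2 read from I: others=['C1=M'] -> C2=S, others downsized to S] -> [I,S,S]
Op 9: C1 write [C1 write: invalidate ['C2=S'] -> C1=M] -> [I,M,I]
Op 10: C1 write [C1 write: already M (modified), no change] -> [I,M,I]
Op 11: C1 write [C1 write: already M (modified), no change] -> [I,M,I]
Op 12: C0 write [C0 write: invalidate ['C1=M'] -> C0=M] -> [M,I,I]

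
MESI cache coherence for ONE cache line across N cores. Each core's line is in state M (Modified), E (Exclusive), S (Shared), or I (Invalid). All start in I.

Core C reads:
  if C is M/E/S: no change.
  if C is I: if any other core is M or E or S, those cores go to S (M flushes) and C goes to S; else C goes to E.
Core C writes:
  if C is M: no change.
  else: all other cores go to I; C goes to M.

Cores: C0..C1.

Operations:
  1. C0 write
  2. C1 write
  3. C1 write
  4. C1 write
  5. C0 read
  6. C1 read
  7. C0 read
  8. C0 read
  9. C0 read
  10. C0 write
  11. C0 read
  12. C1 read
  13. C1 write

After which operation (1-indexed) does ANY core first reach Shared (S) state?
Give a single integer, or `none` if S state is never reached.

Op 1: C0 write [C0 write: invalidate none -> C0=M] -> [M,I]
Op 2: C1 write [C1 write: invalidate ['C0=M'] -> C1=M] -> [I,M]
Op 3: C1 write [C1 write: already M (modified), no change] -> [I,M]
Op 4: C1 write [C1 write: already M (modified), no change] -> [I,M]
Op 5: C0 read [C0 read from I: others=['C1=M'] -> C0=S, others downsized to S] -> [S,S]
  -> First S state at op 5; remaining ops need not be traced.

Answer: 5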